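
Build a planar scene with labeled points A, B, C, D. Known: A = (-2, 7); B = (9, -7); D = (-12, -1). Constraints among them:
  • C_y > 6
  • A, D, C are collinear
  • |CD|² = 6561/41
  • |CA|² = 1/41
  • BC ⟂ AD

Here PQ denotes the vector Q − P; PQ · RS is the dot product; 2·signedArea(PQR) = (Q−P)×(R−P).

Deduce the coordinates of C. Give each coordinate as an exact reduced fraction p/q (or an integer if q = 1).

C = (-87/41, 283/41)

1. C_x = -87/41  [A, D, C are collinear ∩ BC ⟂ AD]
2. C_y = 283/41  [A, D, C are collinear ∩ BC ⟂ AD]
   → C = (-87/41, 283/41)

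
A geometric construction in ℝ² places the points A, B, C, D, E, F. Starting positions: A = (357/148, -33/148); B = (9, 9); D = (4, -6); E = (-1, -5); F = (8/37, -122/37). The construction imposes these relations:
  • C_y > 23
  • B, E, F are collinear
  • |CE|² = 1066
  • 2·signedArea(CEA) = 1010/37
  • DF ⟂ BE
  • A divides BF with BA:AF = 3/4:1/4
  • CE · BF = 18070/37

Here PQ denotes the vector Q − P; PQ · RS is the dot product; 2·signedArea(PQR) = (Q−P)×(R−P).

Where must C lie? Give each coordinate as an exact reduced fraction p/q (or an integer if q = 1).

C = (14, 24)

1. C_x = 14  [2·signedArea(CEA) = 1010/37 ∩ CE · BF = 18070/37]
2. C_y = 24  [2·signedArea(CEA) = 1010/37 ∩ CE · BF = 18070/37]
   → C = (14, 24)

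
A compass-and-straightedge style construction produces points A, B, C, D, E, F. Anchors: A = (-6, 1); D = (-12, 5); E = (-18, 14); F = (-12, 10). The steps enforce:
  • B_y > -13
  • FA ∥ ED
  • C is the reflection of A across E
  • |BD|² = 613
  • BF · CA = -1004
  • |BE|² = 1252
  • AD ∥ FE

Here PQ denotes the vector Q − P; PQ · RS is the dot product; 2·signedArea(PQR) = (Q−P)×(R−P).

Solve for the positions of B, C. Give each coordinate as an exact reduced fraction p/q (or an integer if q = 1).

B = (6, -12)
C = (-30, 27)

1. C_x = -30  [C is the reflection of A across E]
2. C_y = 27  [C is the reflection of A across E]
   → C = (-30, 27)
3. B_x = 6  [line -24·x + 26·y + 456 = 0 ∩ |BE|² = 1252]
4. B_y = -12  [line -24·x + 26·y + 456 = 0 ∩ |BE|² = 1252]
   → B = (6, -12)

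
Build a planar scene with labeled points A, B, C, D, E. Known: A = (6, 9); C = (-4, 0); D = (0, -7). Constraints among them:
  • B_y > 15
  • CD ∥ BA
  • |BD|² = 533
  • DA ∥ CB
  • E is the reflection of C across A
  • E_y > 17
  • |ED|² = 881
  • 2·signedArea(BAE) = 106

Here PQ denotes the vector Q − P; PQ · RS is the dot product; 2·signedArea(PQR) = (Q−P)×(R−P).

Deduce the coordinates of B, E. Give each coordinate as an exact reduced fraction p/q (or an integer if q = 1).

1. B_x = 2  [CD ∥ BA ∩ DA ∥ CB]
2. B_y = 16  [CD ∥ BA ∩ DA ∥ CB]
   → B = (2, 16)
3. E_x = 16  [E is the reflection of C across A]
4. E_y = 18  [E is the reflection of C across A]
   → E = (16, 18)

B = (2, 16)
E = (16, 18)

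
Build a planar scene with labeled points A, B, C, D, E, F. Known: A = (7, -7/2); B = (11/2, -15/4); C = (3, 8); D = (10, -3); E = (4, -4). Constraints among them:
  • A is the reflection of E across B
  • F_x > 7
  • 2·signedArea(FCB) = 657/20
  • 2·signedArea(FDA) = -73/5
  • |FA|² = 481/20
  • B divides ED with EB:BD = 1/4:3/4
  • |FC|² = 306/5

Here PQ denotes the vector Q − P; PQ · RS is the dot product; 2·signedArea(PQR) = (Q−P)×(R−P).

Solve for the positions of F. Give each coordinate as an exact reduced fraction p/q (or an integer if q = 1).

1. F_x = 36/5  [2·signedArea(FDA) = -73/5 ∩ 2·signedArea(FCB) = 657/20]
2. F_y = 7/5  [2·signedArea(FDA) = -73/5 ∩ 2·signedArea(FCB) = 657/20]
   → F = (36/5, 7/5)

F = (36/5, 7/5)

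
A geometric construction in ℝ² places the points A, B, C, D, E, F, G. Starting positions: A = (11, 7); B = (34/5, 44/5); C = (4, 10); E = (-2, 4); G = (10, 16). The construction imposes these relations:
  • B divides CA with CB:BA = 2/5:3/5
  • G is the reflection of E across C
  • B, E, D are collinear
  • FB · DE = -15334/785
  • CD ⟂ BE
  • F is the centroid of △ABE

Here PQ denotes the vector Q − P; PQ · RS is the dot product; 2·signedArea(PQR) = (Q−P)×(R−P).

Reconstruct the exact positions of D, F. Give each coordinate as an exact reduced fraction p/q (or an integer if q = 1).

1. D_x = 808/157  [B, E, D are collinear ∩ CD ⟂ BE]
2. D_y = 1240/157  [B, E, D are collinear ∩ CD ⟂ BE]
   → D = (808/157, 1240/157)
3. F_x = 79/15  [F is the centroid of △ABE]
4. F_y = 33/5  [F is the centroid of △ABE]
   → F = (79/15, 33/5)

D = (808/157, 1240/157)
F = (79/15, 33/5)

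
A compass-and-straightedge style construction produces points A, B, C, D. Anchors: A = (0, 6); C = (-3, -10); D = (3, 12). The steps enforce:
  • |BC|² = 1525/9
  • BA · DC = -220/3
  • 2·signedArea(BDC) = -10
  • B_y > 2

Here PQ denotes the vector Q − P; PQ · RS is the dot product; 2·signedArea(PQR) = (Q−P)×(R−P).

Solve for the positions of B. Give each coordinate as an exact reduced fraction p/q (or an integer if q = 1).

1. B_x = 0  [2·signedArea(BDC) = -10 ∩ BA · DC = -220/3]
2. B_y = 8/3  [2·signedArea(BDC) = -10 ∩ BA · DC = -220/3]
   → B = (0, 8/3)

B = (0, 8/3)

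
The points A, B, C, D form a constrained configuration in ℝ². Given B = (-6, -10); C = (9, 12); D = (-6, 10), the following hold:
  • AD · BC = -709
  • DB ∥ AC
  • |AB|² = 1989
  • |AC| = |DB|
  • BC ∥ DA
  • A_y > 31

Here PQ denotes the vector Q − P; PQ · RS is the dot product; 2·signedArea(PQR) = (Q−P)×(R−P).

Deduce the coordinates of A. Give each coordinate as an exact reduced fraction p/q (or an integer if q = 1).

1. A_x = 9  [DB ∥ AC ∩ BC ∥ DA]
2. A_y = 32  [DB ∥ AC ∩ BC ∥ DA]
   → A = (9, 32)

A = (9, 32)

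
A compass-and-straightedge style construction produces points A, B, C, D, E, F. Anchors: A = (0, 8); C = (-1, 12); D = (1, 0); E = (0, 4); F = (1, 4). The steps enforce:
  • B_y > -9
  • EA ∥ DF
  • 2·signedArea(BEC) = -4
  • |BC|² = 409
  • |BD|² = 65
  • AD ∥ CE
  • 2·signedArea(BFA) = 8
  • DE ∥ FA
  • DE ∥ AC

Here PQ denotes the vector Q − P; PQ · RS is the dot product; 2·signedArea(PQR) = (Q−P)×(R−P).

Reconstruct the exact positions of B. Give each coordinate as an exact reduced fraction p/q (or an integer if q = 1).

1. B_x = 2  [2·signedArea(BFA) = 8 ∩ 2·signedArea(BEC) = -4]
2. B_y = -8  [2·signedArea(BFA) = 8 ∩ 2·signedArea(BEC) = -4]
   → B = (2, -8)

B = (2, -8)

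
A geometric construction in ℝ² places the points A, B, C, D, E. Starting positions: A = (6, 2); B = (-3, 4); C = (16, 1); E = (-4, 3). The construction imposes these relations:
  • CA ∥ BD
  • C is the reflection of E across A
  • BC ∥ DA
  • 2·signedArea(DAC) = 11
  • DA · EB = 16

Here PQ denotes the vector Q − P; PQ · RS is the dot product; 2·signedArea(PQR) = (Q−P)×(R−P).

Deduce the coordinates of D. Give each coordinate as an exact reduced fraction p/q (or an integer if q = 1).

D = (-13, 5)

1. D_x = -13  [BC ∥ DA ∩ CA ∥ BD]
2. D_y = 5  [BC ∥ DA ∩ CA ∥ BD]
   → D = (-13, 5)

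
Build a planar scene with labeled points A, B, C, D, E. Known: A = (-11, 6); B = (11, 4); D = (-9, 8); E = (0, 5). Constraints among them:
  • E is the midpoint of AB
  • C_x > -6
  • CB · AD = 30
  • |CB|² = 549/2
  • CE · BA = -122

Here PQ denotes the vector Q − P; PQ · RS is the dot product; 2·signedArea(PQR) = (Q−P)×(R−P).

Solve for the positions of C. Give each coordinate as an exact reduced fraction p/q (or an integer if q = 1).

1. C_x = -11/2  [CB · AD = 30 ∩ CE · BA = -122]
2. C_y = 11/2  [CB · AD = 30 ∩ CE · BA = -122]
   → C = (-11/2, 11/2)

C = (-11/2, 11/2)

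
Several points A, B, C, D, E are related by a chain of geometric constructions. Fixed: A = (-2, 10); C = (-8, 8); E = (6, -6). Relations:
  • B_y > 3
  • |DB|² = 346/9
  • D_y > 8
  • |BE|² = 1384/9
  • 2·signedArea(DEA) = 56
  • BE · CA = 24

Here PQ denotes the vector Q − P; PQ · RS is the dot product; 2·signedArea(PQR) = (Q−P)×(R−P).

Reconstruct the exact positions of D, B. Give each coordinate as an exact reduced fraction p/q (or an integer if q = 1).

1. B_x = -4/3  [line -6·x + -2·y + 0 = 0 ∩ |BE|² = 1384/9]
2. B_y = 4  [line -6·x + -2·y + 0 = 0 ∩ |BE|² = 1384/9]
   → B = (-4/3, 4)
3. D_x = -5  [line -16·x + -8·y + -8 = 0 ∩ |DB|² = 346/9]
4. D_y = 9  [line -16·x + -8·y + -8 = 0 ∩ |DB|² = 346/9]
   → D = (-5, 9)

B = (-4/3, 4)
D = (-5, 9)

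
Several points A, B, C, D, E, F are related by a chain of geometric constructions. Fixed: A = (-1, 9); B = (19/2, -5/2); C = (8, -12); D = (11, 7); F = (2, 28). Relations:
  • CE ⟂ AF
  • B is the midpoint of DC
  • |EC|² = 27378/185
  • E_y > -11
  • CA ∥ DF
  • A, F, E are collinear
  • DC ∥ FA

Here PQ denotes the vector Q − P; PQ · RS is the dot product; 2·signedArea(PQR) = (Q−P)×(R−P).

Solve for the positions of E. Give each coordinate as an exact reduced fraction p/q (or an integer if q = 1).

E = (-743/185, -1869/185)

1. E_x = -743/185  [A, F, E are collinear ∩ CE ⟂ AF]
2. E_y = -1869/185  [A, F, E are collinear ∩ CE ⟂ AF]
   → E = (-743/185, -1869/185)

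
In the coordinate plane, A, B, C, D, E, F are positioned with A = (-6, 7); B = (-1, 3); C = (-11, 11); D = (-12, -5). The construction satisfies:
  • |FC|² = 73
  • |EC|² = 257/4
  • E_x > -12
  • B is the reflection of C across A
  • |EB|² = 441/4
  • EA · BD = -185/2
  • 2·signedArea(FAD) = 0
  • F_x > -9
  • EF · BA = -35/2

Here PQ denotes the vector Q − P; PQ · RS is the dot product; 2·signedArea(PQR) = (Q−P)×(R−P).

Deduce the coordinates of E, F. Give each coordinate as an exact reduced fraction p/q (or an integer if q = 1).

1. E_x = -23/2  [line 11·x + 8·y + 205/2 = 0 ∩ |EC|² = 257/4]
2. E_y = 3  [line 11·x + 8·y + 205/2 = 0 ∩ |EC|² = 257/4]
   → E = (-23/2, 3)
3. F_x = -8  [2·signedArea(FAD) = 0 ∩ EF · BA = -35/2]
4. F_y = 3  [2·signedArea(FAD) = 0 ∩ EF · BA = -35/2]
   → F = (-8, 3)

E = (-23/2, 3)
F = (-8, 3)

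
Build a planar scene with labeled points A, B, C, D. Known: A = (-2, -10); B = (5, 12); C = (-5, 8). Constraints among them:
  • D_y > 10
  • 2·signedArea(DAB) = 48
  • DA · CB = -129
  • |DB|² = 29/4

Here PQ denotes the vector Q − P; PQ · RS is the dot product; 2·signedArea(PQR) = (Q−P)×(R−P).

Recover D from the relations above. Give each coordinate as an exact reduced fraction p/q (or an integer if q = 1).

D = (5/2, 11)

1. D_x = 5/2  [2·signedArea(DAB) = 48 ∩ DA · CB = -129]
2. D_y = 11  [2·signedArea(DAB) = 48 ∩ DA · CB = -129]
   → D = (5/2, 11)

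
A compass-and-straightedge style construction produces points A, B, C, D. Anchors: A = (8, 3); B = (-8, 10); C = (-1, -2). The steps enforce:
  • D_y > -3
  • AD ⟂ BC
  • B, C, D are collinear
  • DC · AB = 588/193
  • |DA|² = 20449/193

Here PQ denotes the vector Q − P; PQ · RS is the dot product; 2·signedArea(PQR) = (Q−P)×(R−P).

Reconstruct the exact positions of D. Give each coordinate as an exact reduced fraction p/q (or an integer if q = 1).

D = (-172/193, -422/193)

1. D_x = -172/193  [B, C, D are collinear ∩ AD ⟂ BC]
2. D_y = -422/193  [B, C, D are collinear ∩ AD ⟂ BC]
   → D = (-172/193, -422/193)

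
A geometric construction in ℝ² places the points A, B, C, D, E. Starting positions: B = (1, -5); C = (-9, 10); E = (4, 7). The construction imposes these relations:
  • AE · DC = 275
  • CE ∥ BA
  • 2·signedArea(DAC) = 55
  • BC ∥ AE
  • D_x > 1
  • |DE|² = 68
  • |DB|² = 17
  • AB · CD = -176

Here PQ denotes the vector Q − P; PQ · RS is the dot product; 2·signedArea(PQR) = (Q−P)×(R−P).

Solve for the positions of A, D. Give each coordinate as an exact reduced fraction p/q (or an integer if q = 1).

1. A_x = 14  [BC ∥ AE ∩ CE ∥ BA]
2. A_y = -8  [BC ∥ AE ∩ CE ∥ BA]
   → A = (14, -8)
3. D_x = 2  [2·signedArea(DAC) = 55 ∩ AE · DC = 275]
4. D_y = -1  [2·signedArea(DAC) = 55 ∩ AE · DC = 275]
   → D = (2, -1)

A = (14, -8)
D = (2, -1)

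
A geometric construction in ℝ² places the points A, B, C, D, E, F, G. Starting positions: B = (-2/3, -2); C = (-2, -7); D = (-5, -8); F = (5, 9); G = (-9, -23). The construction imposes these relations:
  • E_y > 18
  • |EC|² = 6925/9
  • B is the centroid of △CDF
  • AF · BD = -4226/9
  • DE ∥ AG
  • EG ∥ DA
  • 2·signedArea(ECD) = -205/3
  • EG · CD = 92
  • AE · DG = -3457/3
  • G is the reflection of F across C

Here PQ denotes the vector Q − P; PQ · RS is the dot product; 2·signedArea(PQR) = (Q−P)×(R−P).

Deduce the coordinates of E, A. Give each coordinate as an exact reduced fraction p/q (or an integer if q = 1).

1. E_x = 23/3  [2·signedArea(ECD) = -205/3 ∩ EG · CD = 92]
2. E_y = 19  [2·signedArea(ECD) = -205/3 ∩ EG · CD = 92]
   → E = (23/3, 19)
3. A_x = -65/3  [DE ∥ AG ∩ EG ∥ DA]
4. A_y = -50  [DE ∥ AG ∩ EG ∥ DA]
   → A = (-65/3, -50)

A = (-65/3, -50)
E = (23/3, 19)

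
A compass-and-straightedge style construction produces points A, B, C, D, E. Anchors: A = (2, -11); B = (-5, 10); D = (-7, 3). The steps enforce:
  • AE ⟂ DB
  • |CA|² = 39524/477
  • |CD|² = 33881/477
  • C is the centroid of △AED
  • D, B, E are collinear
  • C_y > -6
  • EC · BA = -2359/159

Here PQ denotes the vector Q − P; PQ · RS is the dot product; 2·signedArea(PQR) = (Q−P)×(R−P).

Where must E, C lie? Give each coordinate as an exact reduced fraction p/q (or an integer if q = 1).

C = (-796/159, -275/53)
E = (-531/53, -401/53)

1. E_x = -531/53  [D, B, E are collinear ∩ AE ⟂ DB]
2. E_y = -401/53  [D, B, E are collinear ∩ AE ⟂ DB]
   → E = (-531/53, -401/53)
3. C_x = -796/159  [C is the centroid of △AED]
4. C_y = -275/53  [C is the centroid of △AED]
   → C = (-796/159, -275/53)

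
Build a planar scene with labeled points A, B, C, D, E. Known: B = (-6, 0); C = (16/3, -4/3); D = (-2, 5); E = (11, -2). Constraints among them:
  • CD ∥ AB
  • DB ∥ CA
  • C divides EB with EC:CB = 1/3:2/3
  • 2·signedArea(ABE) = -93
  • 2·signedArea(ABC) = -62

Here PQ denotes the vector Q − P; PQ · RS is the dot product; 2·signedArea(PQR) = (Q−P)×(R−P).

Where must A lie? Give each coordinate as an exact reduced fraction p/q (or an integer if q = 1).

A = (4/3, -19/3)

1. A_x = 4/3  [CD ∥ AB ∩ DB ∥ CA]
2. A_y = -19/3  [CD ∥ AB ∩ DB ∥ CA]
   → A = (4/3, -19/3)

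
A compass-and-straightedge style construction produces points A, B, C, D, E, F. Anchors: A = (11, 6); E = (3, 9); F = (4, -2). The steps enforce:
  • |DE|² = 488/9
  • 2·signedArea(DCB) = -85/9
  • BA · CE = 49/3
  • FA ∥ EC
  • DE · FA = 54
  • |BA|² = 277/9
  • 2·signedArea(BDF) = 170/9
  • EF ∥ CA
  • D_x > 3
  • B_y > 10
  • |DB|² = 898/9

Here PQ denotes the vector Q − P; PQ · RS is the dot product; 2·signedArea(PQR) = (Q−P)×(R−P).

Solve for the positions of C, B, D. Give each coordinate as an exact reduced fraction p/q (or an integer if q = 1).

1. C_x = 10  [EF ∥ CA ∩ FA ∥ EC]
2. C_y = 17  [EF ∥ CA ∩ FA ∥ EC]
   → C = (10, 17)
3. B_x = 8  [line 7·x + 8·y + -424/3 = 0 ∩ |BA|² = 277/9]
4. B_y = 32/3  [line 7·x + 8·y + -424/3 = 0 ∩ |BA|² = 277/9]
   → B = (8, 32/3)
5. D_x = 11/3  [2·signedArea(BDF) = 170/9 ∩ DE · FA = 54]
6. D_y = 5/3  [2·signedArea(BDF) = 170/9 ∩ DE · FA = 54]
   → D = (11/3, 5/3)

B = (8, 32/3)
C = (10, 17)
D = (11/3, 5/3)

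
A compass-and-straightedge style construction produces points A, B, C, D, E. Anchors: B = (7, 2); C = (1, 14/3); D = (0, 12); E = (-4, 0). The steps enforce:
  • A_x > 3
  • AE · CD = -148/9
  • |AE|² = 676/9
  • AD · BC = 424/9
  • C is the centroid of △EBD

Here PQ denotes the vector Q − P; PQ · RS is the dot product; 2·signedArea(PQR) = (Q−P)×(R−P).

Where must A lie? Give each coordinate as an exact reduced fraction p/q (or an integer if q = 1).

1. A_x = 4  [AE · CD = -148/9 ∩ AD · BC = 424/9]
2. A_y = 10/3  [AE · CD = -148/9 ∩ AD · BC = 424/9]
   → A = (4, 10/3)

A = (4, 10/3)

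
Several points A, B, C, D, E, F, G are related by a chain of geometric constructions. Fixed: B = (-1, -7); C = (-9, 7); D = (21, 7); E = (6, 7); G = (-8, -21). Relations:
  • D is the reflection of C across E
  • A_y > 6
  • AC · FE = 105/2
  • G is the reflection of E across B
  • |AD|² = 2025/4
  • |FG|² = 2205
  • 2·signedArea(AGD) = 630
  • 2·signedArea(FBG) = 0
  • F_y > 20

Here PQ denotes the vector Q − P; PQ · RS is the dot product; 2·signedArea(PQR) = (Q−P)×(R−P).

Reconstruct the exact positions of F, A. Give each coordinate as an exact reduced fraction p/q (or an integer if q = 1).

A = (-3/2, 7)
F = (13, 21)

1. F_x = 13  [line 14·x + -7·y + -35 = 0 ∩ |FG|² = 2205]
2. F_y = 21  [line 14·x + -7·y + -35 = 0 ∩ |FG|² = 2205]
   → F = (13, 21)
3. A_x = -3/2  [AC · FE = 105/2 ∩ 2·signedArea(AGD) = 630]
4. A_y = 7  [AC · FE = 105/2 ∩ 2·signedArea(AGD) = 630]
   → A = (-3/2, 7)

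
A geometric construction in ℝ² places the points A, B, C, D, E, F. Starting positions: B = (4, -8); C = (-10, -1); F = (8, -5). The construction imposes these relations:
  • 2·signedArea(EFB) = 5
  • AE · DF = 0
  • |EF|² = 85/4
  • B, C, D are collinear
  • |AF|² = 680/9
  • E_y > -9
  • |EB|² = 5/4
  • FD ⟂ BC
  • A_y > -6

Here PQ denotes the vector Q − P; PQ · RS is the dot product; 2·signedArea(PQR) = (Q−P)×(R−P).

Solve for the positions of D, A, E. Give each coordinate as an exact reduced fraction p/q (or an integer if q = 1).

1. D_x = 6  [B, C, D are collinear ∩ FD ⟂ BC]
2. D_y = -9  [B, C, D are collinear ∩ FD ⟂ BC]
   → D = (6, -9)
3. E_x = 5  [line 3·x + -4·y + -49 = 0 ∩ |EB|² = 5/4]
4. E_y = -17/2  [line 3·x + -4·y + -49 = 0 ∩ |EB|² = 5/4]
   → E = (5, -17/2)
5. A_x = -2/3  [line -2·x + -4·y + -24 = 0 ∩ |AF|² = 680/9]
6. A_y = -17/3  [line -2·x + -4·y + -24 = 0 ∩ |AF|² = 680/9]
   → A = (-2/3, -17/3)

A = (-2/3, -17/3)
D = (6, -9)
E = (5, -17/2)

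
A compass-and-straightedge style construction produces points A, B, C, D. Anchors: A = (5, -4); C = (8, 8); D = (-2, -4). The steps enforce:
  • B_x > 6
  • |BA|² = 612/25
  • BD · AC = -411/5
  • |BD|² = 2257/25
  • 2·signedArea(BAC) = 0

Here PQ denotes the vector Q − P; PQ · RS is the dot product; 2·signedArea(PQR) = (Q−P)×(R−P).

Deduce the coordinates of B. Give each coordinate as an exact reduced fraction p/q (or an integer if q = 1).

B = (31/5, 4/5)

1. B_x = 31/5  [2·signedArea(BAC) = 0 ∩ BD · AC = -411/5]
2. B_y = 4/5  [2·signedArea(BAC) = 0 ∩ BD · AC = -411/5]
   → B = (31/5, 4/5)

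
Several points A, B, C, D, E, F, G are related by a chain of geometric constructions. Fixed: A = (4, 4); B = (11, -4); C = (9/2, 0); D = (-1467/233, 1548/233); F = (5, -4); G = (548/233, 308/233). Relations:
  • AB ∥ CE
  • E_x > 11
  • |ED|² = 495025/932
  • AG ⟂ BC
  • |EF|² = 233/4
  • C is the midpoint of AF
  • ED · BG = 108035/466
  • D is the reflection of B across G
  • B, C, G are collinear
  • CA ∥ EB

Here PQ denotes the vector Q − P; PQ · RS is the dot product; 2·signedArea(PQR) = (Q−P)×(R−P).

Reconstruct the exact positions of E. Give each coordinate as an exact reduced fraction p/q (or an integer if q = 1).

1. E_x = 23/2  [CA ∥ EB ∩ AB ∥ CE]
2. E_y = -8  [CA ∥ EB ∩ AB ∥ CE]
   → E = (23/2, -8)

E = (23/2, -8)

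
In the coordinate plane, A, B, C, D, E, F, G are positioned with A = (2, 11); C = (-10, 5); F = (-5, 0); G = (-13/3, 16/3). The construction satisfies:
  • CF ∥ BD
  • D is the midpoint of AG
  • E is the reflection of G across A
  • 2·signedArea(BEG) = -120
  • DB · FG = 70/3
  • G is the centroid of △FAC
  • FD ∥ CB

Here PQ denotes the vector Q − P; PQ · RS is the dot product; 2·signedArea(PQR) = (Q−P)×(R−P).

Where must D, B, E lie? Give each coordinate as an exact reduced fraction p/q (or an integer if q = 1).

B = (-37/6, 79/6)
D = (-7/6, 49/6)
E = (25/3, 50/3)

1. D_x = -7/6  [D is the midpoint of AG]
2. D_y = 49/6  [D is the midpoint of AG]
   → D = (-7/6, 49/6)
3. B_x = -37/6  [CF ∥ BD ∩ FD ∥ CB]
4. B_y = 79/6  [CF ∥ BD ∩ FD ∥ CB]
   → B = (-37/6, 79/6)
5. E_x = 25/3  [E is the reflection of G across A]
6. E_y = 50/3  [E is the reflection of G across A]
   → E = (25/3, 50/3)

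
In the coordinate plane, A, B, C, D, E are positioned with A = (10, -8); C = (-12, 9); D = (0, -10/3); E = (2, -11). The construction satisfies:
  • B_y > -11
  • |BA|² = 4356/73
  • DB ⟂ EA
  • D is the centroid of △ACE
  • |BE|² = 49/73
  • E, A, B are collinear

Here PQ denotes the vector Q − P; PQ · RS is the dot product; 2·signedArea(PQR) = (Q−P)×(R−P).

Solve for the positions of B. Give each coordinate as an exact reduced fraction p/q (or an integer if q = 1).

B = (202/73, -782/73)

1. B_x = 202/73  [E, A, B are collinear ∩ DB ⟂ EA]
2. B_y = -782/73  [E, A, B are collinear ∩ DB ⟂ EA]
   → B = (202/73, -782/73)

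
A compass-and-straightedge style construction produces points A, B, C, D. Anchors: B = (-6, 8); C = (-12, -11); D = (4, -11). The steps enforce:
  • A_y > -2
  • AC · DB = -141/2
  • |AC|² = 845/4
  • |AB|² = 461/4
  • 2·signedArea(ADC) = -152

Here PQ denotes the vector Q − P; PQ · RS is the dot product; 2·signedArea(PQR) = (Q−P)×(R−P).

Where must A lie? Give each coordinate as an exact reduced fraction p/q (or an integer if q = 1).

A = (-1, -3/2)

1. A_x = -1  [AC · DB = -141/2 ∩ 2·signedArea(ADC) = -152]
2. A_y = -3/2  [AC · DB = -141/2 ∩ 2·signedArea(ADC) = -152]
   → A = (-1, -3/2)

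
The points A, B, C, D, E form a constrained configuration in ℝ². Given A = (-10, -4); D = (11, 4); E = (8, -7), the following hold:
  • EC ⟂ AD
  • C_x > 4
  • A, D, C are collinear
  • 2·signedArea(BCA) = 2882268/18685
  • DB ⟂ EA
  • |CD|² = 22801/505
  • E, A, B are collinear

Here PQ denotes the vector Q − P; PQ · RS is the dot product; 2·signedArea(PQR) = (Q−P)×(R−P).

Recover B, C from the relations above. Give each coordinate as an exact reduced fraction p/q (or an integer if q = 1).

B = (338/37, -266/37)
C = (2384/505, 812/505)

1. B_x = 338/37  [E, A, B are collinear ∩ DB ⟂ EA]
2. B_y = -266/37  [E, A, B are collinear ∩ DB ⟂ EA]
   → B = (338/37, -266/37)
3. C_x = 2384/505  [A, D, C are collinear ∩ EC ⟂ AD]
4. C_y = 812/505  [A, D, C are collinear ∩ EC ⟂ AD]
   → C = (2384/505, 812/505)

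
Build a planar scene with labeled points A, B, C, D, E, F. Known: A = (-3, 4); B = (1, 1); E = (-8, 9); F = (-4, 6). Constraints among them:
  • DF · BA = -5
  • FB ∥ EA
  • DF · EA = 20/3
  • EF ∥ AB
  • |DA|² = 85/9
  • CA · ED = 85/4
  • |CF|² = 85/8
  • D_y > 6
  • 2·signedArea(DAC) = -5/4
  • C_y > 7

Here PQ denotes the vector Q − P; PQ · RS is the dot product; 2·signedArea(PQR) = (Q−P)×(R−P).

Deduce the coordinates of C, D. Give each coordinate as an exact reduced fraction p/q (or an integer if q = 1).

1. D_x = -5  [DF · BA = -5 ∩ DF · EA = 20/3]
2. D_y = 19/3  [DF · BA = -5 ∩ DF · EA = 20/3]
   → D = (-5, 19/3)
3. C_x = -27/4  [CA · ED = 85/4 ∩ 2·signedArea(DAC) = -5/4]
4. C_y = 31/4  [CA · ED = 85/4 ∩ 2·signedArea(DAC) = -5/4]
   → C = (-27/4, 31/4)

C = (-27/4, 31/4)
D = (-5, 19/3)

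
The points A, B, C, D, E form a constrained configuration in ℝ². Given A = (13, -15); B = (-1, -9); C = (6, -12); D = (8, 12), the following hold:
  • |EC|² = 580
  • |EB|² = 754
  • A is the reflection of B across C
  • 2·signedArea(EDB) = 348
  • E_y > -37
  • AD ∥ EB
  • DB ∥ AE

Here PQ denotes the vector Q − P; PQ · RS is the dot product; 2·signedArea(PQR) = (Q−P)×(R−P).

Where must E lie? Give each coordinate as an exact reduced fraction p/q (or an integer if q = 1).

1. E_x = 4  [AD ∥ EB ∩ DB ∥ AE]
2. E_y = -36  [AD ∥ EB ∩ DB ∥ AE]
   → E = (4, -36)

E = (4, -36)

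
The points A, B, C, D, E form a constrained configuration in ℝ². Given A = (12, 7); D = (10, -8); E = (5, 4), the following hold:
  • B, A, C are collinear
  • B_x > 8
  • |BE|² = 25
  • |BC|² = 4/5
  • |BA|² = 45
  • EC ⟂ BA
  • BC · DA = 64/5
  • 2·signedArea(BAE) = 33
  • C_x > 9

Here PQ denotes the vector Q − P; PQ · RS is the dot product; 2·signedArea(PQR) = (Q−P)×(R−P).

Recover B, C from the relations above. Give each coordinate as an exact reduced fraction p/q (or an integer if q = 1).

1. B_x = 9  [line 3·x + -7·y + -20 = 0 ∩ |BE|² = 25]
2. B_y = 1  [line 3·x + -7·y + -20 = 0 ∩ |BE|² = 25]
   → B = (9, 1)
3. C_x = 47/5  [B, A, C are collinear ∩ EC ⟂ BA]
4. C_y = 9/5  [B, A, C are collinear ∩ EC ⟂ BA]
   → C = (47/5, 9/5)

B = (9, 1)
C = (47/5, 9/5)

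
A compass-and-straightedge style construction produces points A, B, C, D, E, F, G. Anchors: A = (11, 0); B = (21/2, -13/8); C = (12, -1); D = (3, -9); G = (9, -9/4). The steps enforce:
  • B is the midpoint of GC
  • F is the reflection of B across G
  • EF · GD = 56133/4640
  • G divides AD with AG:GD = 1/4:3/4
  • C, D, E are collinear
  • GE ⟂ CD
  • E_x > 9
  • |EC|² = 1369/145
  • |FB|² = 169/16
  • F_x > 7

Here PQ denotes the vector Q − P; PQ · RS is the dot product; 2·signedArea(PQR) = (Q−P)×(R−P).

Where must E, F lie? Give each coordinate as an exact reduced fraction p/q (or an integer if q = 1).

E = (1407/145, -441/145)
F = (15/2, -23/8)

1. E_x = 1407/145  [C, D, E are collinear ∩ GE ⟂ CD]
2. E_y = -441/145  [C, D, E are collinear ∩ GE ⟂ CD]
   → E = (1407/145, -441/145)
3. F_x = 15/2  [F is the reflection of B across G]
4. F_y = -23/8  [F is the reflection of B across G]
   → F = (15/2, -23/8)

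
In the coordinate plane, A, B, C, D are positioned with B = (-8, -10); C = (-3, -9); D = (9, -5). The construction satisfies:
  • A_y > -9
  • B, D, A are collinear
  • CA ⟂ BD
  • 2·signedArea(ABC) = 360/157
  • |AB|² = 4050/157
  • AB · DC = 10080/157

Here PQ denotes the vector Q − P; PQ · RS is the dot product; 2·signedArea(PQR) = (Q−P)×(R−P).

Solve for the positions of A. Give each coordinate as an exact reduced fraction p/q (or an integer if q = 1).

A = (-491/157, -1345/157)

1. A_x = -491/157  [B, D, A are collinear ∩ CA ⟂ BD]
2. A_y = -1345/157  [B, D, A are collinear ∩ CA ⟂ BD]
   → A = (-491/157, -1345/157)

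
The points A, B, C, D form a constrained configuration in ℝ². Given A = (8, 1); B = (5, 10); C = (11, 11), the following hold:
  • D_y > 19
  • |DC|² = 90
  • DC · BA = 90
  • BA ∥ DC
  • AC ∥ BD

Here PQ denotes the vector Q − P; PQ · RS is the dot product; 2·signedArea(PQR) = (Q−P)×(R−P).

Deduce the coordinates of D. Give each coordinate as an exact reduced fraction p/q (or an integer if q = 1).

D = (8, 20)

1. D_x = 8  [BA ∥ DC ∩ AC ∥ BD]
2. D_y = 20  [BA ∥ DC ∩ AC ∥ BD]
   → D = (8, 20)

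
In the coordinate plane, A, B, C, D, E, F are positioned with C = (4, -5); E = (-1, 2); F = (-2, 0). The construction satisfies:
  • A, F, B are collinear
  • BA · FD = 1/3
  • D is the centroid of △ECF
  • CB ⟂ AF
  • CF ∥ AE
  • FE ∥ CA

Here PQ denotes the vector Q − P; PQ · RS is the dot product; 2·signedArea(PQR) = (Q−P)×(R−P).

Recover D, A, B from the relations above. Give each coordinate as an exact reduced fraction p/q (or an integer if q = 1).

A = (5, -3)
B = (283/58, -171/58)
D = (1/3, -1)

1. D_x = 1/3  [D is the centroid of △ECF]
2. D_y = -1  [D is the centroid of △ECF]
   → D = (1/3, -1)
3. A_x = 5  [CF ∥ AE ∩ FE ∥ CA]
4. A_y = -3  [CF ∥ AE ∩ FE ∥ CA]
   → A = (5, -3)
5. B_x = 283/58  [A, F, B are collinear ∩ CB ⟂ AF]
6. B_y = -171/58  [A, F, B are collinear ∩ CB ⟂ AF]
   → B = (283/58, -171/58)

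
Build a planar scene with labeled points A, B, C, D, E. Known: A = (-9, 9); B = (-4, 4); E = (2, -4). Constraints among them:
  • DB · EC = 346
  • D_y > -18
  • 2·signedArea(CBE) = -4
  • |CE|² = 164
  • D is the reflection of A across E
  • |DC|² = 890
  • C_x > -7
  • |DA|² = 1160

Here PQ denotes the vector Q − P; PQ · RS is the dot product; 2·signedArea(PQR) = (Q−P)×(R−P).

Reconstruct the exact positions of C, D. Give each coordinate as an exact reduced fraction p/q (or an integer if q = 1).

1. D_x = 13  [D is the reflection of A across E]
2. D_y = -17  [D is the reflection of A across E]
   → D = (13, -17)
3. C_x = -6  [2·signedArea(CBE) = -4 ∩ DB · EC = 346]
4. C_y = 6  [2·signedArea(CBE) = -4 ∩ DB · EC = 346]
   → C = (-6, 6)

C = (-6, 6)
D = (13, -17)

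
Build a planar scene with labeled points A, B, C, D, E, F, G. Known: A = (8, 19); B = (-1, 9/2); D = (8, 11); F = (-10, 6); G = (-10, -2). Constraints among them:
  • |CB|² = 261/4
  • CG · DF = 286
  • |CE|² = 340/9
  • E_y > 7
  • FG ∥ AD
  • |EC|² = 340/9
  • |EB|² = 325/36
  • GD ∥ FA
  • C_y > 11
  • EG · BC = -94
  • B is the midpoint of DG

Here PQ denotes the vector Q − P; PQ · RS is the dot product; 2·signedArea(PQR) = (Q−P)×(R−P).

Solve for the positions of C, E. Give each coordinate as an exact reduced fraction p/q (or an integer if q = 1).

C = (2, 12)
E = (-2, 22/3)

1. C_x = 2  [line 18·x + 5·y + -96 = 0 ∩ |CB|² = 261/4]
2. C_y = 12  [line 18·x + 5·y + -96 = 0 ∩ |CB|² = 261/4]
   → C = (2, 12)
3. E_x = -2  [line -3·x + -15/2·y + 49 = 0 ∩ |EB|² = 325/36]
4. E_y = 22/3  [line -3·x + -15/2·y + 49 = 0 ∩ |EB|² = 325/36]
   → E = (-2, 22/3)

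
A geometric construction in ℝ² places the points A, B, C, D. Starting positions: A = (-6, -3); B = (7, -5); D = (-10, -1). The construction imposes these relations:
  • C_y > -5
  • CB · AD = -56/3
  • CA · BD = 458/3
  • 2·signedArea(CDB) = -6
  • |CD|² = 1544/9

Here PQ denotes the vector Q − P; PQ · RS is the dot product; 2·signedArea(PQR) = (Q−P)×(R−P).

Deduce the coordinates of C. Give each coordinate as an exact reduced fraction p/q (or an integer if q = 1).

C = (8/3, -13/3)

1. C_x = 8/3  [2·signedArea(CDB) = -6 ∩ CA · BD = 458/3]
2. C_y = -13/3  [2·signedArea(CDB) = -6 ∩ CA · BD = 458/3]
   → C = (8/3, -13/3)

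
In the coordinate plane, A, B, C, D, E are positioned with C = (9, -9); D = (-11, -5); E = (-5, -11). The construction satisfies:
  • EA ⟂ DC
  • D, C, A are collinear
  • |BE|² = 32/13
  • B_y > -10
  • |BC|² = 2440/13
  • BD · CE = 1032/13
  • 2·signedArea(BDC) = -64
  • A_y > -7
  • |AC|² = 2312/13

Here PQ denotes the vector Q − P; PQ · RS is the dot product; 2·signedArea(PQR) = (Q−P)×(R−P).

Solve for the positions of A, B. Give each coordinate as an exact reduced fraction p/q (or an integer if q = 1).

A = (-53/13, -83/13)
B = (-61/13, -123/13)

1. A_x = -53/13  [D, C, A are collinear ∩ EA ⟂ DC]
2. A_y = -83/13  [D, C, A are collinear ∩ EA ⟂ DC]
   → A = (-53/13, -83/13)
3. B_x = -61/13  [2·signedArea(BDC) = -64 ∩ BD · CE = 1032/13]
4. B_y = -123/13  [2·signedArea(BDC) = -64 ∩ BD · CE = 1032/13]
   → B = (-61/13, -123/13)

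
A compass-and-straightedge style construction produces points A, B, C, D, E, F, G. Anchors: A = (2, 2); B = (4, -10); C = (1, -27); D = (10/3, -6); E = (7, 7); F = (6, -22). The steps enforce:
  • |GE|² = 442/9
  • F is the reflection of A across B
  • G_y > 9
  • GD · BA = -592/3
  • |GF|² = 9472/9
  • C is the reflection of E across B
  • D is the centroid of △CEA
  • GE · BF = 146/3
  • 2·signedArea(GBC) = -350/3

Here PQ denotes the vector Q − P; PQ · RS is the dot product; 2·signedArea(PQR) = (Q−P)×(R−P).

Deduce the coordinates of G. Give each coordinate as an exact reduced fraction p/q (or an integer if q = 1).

G = (2/3, 10)

1. G_x = 2/3  [GD · BA = -592/3 ∩ 2·signedArea(GBC) = -350/3]
2. G_y = 10  [GD · BA = -592/3 ∩ 2·signedArea(GBC) = -350/3]
   → G = (2/3, 10)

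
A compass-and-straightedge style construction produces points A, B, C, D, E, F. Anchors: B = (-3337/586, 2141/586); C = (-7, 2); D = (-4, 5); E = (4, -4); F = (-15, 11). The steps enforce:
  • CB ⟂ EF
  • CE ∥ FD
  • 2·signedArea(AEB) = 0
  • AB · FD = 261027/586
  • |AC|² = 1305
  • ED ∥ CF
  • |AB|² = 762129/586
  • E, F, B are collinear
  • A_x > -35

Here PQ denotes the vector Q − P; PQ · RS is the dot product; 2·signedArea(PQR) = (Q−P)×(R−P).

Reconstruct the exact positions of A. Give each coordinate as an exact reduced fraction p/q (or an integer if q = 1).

1. A_x = -34  [2·signedArea(AEB) = 0 ∩ AB · FD = 261027/586]
2. A_y = 26  [2·signedArea(AEB) = 0 ∩ AB · FD = 261027/586]
   → A = (-34, 26)

A = (-34, 26)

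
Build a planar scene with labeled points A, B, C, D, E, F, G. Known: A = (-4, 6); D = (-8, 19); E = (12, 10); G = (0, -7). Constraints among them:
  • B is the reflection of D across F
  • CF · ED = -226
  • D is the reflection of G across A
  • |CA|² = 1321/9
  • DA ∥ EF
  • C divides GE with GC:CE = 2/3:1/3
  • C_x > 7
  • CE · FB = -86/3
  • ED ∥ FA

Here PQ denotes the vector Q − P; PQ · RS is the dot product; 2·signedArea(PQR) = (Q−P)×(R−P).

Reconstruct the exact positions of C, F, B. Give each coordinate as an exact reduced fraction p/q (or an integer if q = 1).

1. C_x = 8  [C divides GE with GC:CE = 2/3:1/3]
2. C_y = 13/3  [C divides GE with GC:CE = 2/3:1/3]
   → C = (8, 13/3)
3. F_x = 16  [ED ∥ FA ∩ DA ∥ EF]
4. F_y = -3  [ED ∥ FA ∩ DA ∥ EF]
   → F = (16, -3)
5. B_x = 40  [B is the reflection of D across F]
6. B_y = -25  [B is the reflection of D across F]
   → B = (40, -25)

B = (40, -25)
C = (8, 13/3)
F = (16, -3)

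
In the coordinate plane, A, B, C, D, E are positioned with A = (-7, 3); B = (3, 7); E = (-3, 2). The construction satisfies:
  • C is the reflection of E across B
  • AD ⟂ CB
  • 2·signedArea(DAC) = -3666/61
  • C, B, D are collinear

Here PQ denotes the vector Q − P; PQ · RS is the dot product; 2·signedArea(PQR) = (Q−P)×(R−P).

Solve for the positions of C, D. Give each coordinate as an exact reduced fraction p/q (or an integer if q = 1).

C = (9, 12)
D = (-297/61, 27/61)

1. C_x = 9  [C is the reflection of E across B]
2. C_y = 12  [C is the reflection of E across B]
   → C = (9, 12)
3. D_x = -297/61  [C, B, D are collinear ∩ AD ⟂ CB]
4. D_y = 27/61  [C, B, D are collinear ∩ AD ⟂ CB]
   → D = (-297/61, 27/61)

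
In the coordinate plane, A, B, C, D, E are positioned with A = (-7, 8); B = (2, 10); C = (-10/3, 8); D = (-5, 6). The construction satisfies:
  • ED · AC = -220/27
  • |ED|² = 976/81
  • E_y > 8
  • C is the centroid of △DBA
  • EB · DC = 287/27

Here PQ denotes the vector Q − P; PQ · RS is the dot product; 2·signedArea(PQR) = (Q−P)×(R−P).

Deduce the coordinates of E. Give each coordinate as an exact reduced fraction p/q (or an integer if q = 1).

1. E_x = -25/9  [ED · AC = -220/27 ∩ EB · DC = 287/27]
2. E_y = 26/3  [ED · AC = -220/27 ∩ EB · DC = 287/27]
   → E = (-25/9, 26/3)

E = (-25/9, 26/3)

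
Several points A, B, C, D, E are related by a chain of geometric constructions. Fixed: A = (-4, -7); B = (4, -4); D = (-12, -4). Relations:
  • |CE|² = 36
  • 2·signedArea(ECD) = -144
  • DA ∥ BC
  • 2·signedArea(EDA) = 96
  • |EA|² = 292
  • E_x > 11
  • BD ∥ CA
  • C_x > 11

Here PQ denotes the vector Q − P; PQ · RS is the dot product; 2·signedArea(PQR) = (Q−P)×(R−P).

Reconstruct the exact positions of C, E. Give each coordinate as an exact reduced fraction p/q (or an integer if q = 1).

1. C_x = 12  [BD ∥ CA ∩ DA ∥ BC]
2. C_y = -7  [BD ∥ CA ∩ DA ∥ BC]
   → C = (12, -7)
3. E_x = 12  [2·signedArea(EDA) = 96 ∩ 2·signedArea(ECD) = -144]
4. E_y = -1  [2·signedArea(EDA) = 96 ∩ 2·signedArea(ECD) = -144]
   → E = (12, -1)

C = (12, -7)
E = (12, -1)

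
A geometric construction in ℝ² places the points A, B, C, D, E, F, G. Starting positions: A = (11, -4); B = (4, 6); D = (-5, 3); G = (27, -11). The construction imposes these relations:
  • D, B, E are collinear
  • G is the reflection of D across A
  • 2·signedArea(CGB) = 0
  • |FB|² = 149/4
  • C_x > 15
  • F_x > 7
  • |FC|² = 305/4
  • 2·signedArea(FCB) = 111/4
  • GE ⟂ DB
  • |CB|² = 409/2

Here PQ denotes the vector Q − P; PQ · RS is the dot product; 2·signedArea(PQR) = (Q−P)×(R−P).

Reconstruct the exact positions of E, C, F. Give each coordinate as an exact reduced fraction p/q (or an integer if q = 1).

1. E_x = 98/5  [D, B, E are collinear ∩ GE ⟂ DB]
2. E_y = 56/5  [D, B, E are collinear ∩ GE ⟂ DB]
   → E = (98/5, 56/5)
3. C_x = 31/2  [line -17·x + -23·y + 206 = 0 ∩ |CB|² = 409/2]
4. C_y = -5/2  [line -17·x + -23·y + 206 = 0 ∩ |CB|² = 409/2]
   → C = (31/2, -5/2)
5. F_x = 15/2  [line -17/2·x + -23/2·y + 301/4 = 0 ∩ |FB|² = 149/4]
6. F_y = 1  [line -17/2·x + -23/2·y + 301/4 = 0 ∩ |FB|² = 149/4]
   → F = (15/2, 1)

C = (31/2, -5/2)
E = (98/5, 56/5)
F = (15/2, 1)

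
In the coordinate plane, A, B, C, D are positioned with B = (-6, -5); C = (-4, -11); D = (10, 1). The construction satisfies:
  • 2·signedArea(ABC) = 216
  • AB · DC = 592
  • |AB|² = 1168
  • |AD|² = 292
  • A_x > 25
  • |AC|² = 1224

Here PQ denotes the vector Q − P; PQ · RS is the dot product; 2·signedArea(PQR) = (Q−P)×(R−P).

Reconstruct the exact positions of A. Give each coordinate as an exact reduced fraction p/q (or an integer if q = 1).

1. A_x = 26  [2·signedArea(ABC) = 216 ∩ AB · DC = 592]
2. A_y = 7  [2·signedArea(ABC) = 216 ∩ AB · DC = 592]
   → A = (26, 7)

A = (26, 7)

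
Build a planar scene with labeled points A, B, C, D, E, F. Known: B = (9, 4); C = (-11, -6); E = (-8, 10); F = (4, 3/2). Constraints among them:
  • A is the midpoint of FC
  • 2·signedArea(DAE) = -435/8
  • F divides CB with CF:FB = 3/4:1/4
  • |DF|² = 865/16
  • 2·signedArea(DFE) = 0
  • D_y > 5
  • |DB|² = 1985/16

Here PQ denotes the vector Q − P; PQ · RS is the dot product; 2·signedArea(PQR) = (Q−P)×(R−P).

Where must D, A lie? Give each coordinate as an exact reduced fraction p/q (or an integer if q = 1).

A = (-7/2, -9/4)
D = (-2, 23/4)

1. D_x = -2  [line -17/2·x + -12·y + 52 = 0 ∩ |DB|² = 1985/16]
2. D_y = 23/4  [line -17/2·x + -12·y + 52 = 0 ∩ |DB|² = 1985/16]
   → D = (-2, 23/4)
3. A_x = -7/2  [A is the midpoint of FC]
4. A_y = -9/4  [A is the midpoint of FC]
   → A = (-7/2, -9/4)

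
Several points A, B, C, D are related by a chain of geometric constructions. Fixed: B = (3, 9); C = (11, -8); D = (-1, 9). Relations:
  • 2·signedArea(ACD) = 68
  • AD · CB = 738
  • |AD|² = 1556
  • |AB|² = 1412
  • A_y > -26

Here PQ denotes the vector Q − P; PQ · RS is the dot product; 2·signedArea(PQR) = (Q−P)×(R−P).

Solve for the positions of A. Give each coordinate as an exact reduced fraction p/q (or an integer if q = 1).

1. A_x = 19  [2·signedArea(ACD) = 68 ∩ AD · CB = 738]
2. A_y = -25  [2·signedArea(ACD) = 68 ∩ AD · CB = 738]
   → A = (19, -25)

A = (19, -25)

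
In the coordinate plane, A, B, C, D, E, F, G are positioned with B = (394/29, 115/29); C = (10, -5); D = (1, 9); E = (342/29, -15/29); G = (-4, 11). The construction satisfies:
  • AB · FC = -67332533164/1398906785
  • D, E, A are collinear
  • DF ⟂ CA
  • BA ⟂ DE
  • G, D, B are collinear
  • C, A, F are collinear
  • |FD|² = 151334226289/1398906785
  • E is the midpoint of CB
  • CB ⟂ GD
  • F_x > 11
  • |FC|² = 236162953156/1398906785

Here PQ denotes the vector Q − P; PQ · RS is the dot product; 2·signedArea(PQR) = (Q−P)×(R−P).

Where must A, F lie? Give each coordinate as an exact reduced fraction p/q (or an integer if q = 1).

A = (1842122/174145, 96501/174145)
F = (15870728202/1398906785, 11083887241/1398906785)

1. A_x = 1842122/174145  [D, E, A are collinear ∩ BA ⟂ DE]
2. A_y = 96501/174145  [D, E, A are collinear ∩ BA ⟂ DE]
   → A = (1842122/174145, 96501/174145)
3. F_x = 15870728202/1398906785  [C, A, F are collinear ∩ DF ⟂ CA]
4. F_y = 11083887241/1398906785  [C, A, F are collinear ∩ DF ⟂ CA]
   → F = (15870728202/1398906785, 11083887241/1398906785)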